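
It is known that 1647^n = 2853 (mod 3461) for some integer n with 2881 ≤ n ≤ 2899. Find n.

2882

Compute 1647^2881 mod 3461 = 1458, then multiply by 1647 repeatedly:
  1647^2881=1458  1647^2882=2853
Found 2853 at exponent 2882.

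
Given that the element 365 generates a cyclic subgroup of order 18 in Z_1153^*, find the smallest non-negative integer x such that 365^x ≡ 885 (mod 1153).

13

Successive powers of 365 modulo 1153:
  365^0=1  365^1=365  365^2=630  365^3=503  365^4=268  365^5=968
  365^6=502  365^7=1056  365^8=338  365^9=1152  365^10=788  365^11=523
  365^12=650  365^13=885
So 365^13 ≡ 885 (mod 1153), giving x = 13.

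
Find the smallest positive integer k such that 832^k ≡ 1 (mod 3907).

The order of 832 must divide p − 1 = 3906 = 2 · 3^2 · 7 · 31.
Divisors: 1, 2, 3, 6, 7, 9, 14, 18, 21, 31, 42, 62, 63, 93, 126, 186, 217, 279, 434, 558, 651, 1302, 1953, 3906.
Check each in increasing order: 832^1 ≡ 832;  832^2 ≡ 685;  832^3 ≡ 3405;  832^6 ≡ 1956;  832^7 ≡ 2080;  832^9 ≡ 2652;  832^14 ≡ 1351;  832^18 ≡ 504;  832^21 ≡ 947;  832^31 ≡ 3110;  832^42 ≡ 2106;  832^62 ≡ 2275;  832^63 ≡ 1812;  832^93 ≡ 3580;  832^126 ≡ 1464;  832^186 ≡ 1440;  832^217 ≡ 978;  832^279 ≡ 1867;  832^434 ≡ 3176;  832^558 ≡ 645;  832^651 ≡ 63;  832^1302 ≡ 62;  832^1953 ≡ 3906;  832^3906 ≡ 1.
Smallest exponent giving 1 is 3906.

3906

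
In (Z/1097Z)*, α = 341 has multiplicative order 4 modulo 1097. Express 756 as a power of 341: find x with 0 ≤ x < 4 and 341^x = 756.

3

Successive powers of 341 modulo 1097:
  341^0=1  341^1=341  341^2=1096  341^3=756
So 341^3 ≡ 756 (mod 1097), giving x = 3.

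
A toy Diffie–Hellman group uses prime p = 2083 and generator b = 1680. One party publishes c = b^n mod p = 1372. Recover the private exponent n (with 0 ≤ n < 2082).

1643

Baby-step giant-step with m = ceil(sqrt(2082)) = 46.
Baby table (1680^j mod 2083 for j=0..45):
  0:1  1:1680  2:2018  3:1199  4:59  5:1219  6:331  7:2002
  8:1398  9:1099  10:782  11:1470  12:1245  13:268  14:312  15:1327
  16:550  17:1231  18:1744  19:1222  20:1205  21:1807  22:829  23:1276
  24:273  25:380  26:1002  27:296  28:1526  29:1590  30:794  31:800
  32:465  33:75  34:1020  35:1374  36:356  37:259  38:1856  39:1912
  40:174  41:700  42:1188  43:326  44:1934  45:1723
Giant step factor: 1680^(-46) ≡ 876 (mod 2083).
Scan 1372·876^i mod 2083 for i = 0, 1, …:
  i=0: 1372   i=1: 2064   i=2: 20   i=3: 856
  i=4: 2059   i=5: 1889   i=6: 862   i=7: 1066
  i=8: 632   i=9: 1637     …   i=34: 1491
  i=35: 75
Match at i=35, j=33: n = 35·46 + 33 = 1643.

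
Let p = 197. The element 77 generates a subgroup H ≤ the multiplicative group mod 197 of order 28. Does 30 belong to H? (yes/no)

no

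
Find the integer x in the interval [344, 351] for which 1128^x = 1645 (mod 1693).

348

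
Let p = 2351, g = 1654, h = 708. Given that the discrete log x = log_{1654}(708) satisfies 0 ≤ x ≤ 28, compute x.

12

Compute 1654^0 mod 2351 = 1, then multiply by 1654 repeatedly:
  1654^0=1  1654^1=1654  1654^2=1503  1654^3=955  1654^4=2049
  1654^5=1255  1654^6=2188  1654^7=763  1654^8=1866  1654^9=1852
  1654^10=2206  1654^11=2323  1654^12=708
Found 708 at exponent 12.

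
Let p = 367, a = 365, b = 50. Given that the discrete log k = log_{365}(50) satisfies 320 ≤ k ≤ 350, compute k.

340

Compute 365^320 mod 367 = 355, then multiply by 365 repeatedly:
  365^320=355  365^321=24  365^322=319  365^323=96  365^324=175
  365^325=17  365^326=333  365^327=68  365^328=231  365^329=272
  365^330=190  365^331=354  365^332=26  365^333=315  365^334=104
  365^335=159  365^336=49  365^337=269  365^338=196  365^339=342
  365^340=50
Found 50 at exponent 340.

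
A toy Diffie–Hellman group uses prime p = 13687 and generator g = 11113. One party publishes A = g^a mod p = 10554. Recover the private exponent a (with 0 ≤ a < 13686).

13402

Baby-step giant-step with m = ceil(sqrt(13686)) = 117.
Baby table (11113^j mod 13687 for j=0..116):
  0:1  1:11113  2:968  3:13089  4:6308  5:9677  6:1742  7:5428
  8:2755  9:12183  10:11562  11:8637  12:9737  13:11546  14:8760  15:7936
  16:7427  17:3641  18:3661  19:6929  20:12602  21:642  22:3619  23:5541
  24:13007  25:12071  26:12423  27:9717  28:8278  29:3087  30:6209  31:4450
  32:1719  33:9882  34:7865  35:12250  36:3348  37:5058  38:10732  39:9885
  40:143  41:1467  42:1554  43:10295  44:12389  45:1424  46:2740  47:9732
  48:10729  49:3920  50:10926  51:3261  52:10004  53:8638  54:7163  55:12514
  56:8162  57:557  58:3417  59:5383  60:9089  61:9684  62:11098  63:12204
  64:12256  65:1591  66:10866  67:7144  68:6672  69:3457  70:11919  71:6748
  72:13138  73:3365  74:2361  75:13501  76:13406  77:11570  78:1732  79:3794
  80:6762  81:4476  82:3230  83:7676  84:6004  85:12014  86:8584  87:9289
  88:1303  89:13080  90:2100  91:965  92:7124  93:3404  94:11471  95:10192
  96:3771  97:11216  98:9586  99:3297  100:13149  101:2425  102:13009  103:6923
  104:672  105:8521  106:7207  107:8754  108:9693  109:1619  110:7229  111:6874
  112:3615  113:2150  114:9135  115:776  116:878
Giant step factor: 11113^(-117) ≡ 7855 (mod 13687).
Scan 10554·7855^i mod 13687 for i = 0, 1, …:
  i=0: 10554   i=1: 13198   i=2: 4952   i=3: 13193
  i=4: 6738   i=5: 13048   i=6: 3784   i=7: 8843
  i=8: 240   i=9: 10081     …   i=113: 824
  i=114: 12256
Match at i=114, j=64: a = 114·117 + 64 = 13402.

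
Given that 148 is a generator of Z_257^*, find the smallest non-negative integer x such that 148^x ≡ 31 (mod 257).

182

Baby-step giant-step with m = ceil(sqrt(256)) = 16.
Baby table (148^j mod 257 for j=0..15):
  0:1  1:148  2:59  3:251  4:140  5:160  6:36  7:188
  8:68  9:41  10:157  11:106  12:11  13:86  14:135  15:191
Giant step factor: 148^(-16) ≡ 128 (mod 257).
Scan 31·128^i mod 257 for i = 0, 1, …:
  i=0: 31   i=1: 113   i=2: 72   i=3: 221
  i=4: 18   i=5: 248   i=6: 133   i=7: 62
  i=8: 226   i=9: 144   i=10: 185   i=11: 36
Match at i=11, j=6: x = 11·16 + 6 = 182.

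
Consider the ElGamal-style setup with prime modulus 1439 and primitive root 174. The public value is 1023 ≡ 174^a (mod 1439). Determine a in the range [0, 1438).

Baby-step giant-step with m = ceil(sqrt(1438)) = 38.
Baby table (174^j mod 1439 for j=0..37):
  0:1  1:174  2:57  3:1284  4:371  5:1238  6:1001  7:55
  8:936  9:257  10:109  11:259  12:457  13:373  14:147  15:1115
  16:1184  17:239  18:1294  19:672  20:369  21:890  22:887  23:365
  24:194  25:659  26:985  27:149  28:24  29:1298  30:1368  31:597
  32:270  33:932  34:1000  35:1320  36:879  37:412
Giant step factor: 174^(-38) ≡ 357 (mod 1439).
Scan 1023·357^i mod 1439 for i = 0, 1, …:
  i=0: 1023   i=1: 1144   i=2: 1171   i=3: 737
  i=4: 1211   i=5: 627   i=6: 794   i=7: 1414
  i=8: 1148   i=9: 1160   i=10: 1127   i=11: 858
  i=12: 1238
Match at i=12, j=5: a = 12·38 + 5 = 461.

461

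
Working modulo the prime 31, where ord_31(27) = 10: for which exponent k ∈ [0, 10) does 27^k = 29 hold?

Successive powers of 27 modulo 31:
  27^0=1  27^1=27  27^2=16  27^3=29
So 27^3 ≡ 29 (mod 31), giving k = 3.

3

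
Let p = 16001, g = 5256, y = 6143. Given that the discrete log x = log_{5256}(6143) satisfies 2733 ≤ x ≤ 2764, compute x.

Compute 5256^2733 mod 16001 = 15567, then multiply by 5256 repeatedly:
  5256^2733=15567  5256^2734=7039  5256^2735=2672  5256^2736=11155  5256^2737=3016
  5256^2738=11106  5256^2739=1488  5256^2740=12440  5256^2741=4554  5256^2742=14329
  5256^2743=12518  5256^2744=14497  5256^2745=15471  5256^2746=14495  5256^2747=4959
  5256^2748=14876  5256^2749=7370  5256^2750=14300  5256^2751=4103  5256^2752=12021
  5256^2753=10428  5256^2754=6143
Found 6143 at exponent 2754.

2754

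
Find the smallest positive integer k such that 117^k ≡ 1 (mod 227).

226

The order of 117 must divide p − 1 = 226 = 2 · 113.
Divisors: 1, 2, 113, 226.
Check each in increasing order: 117^1 ≡ 117;  117^2 ≡ 69;  117^113 ≡ 226;  117^226 ≡ 1.
Smallest exponent giving 1 is 226.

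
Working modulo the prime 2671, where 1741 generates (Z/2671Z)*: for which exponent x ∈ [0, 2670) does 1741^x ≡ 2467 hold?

Baby-step giant-step with m = ceil(sqrt(2670)) = 52.
Baby table (1741^j mod 2671 for j=0..51):
  0:1  1:1741  2:2167  3:1295  4:271  5:1715  6:2308  7:1044
  8:1324  9:11  10:454  11:2469  12:890  13:310  14:168  15:1349
  16:800  17:1209  18:121  19:2323  20:449  21:1777  22:739  23:1848
  24:1484  25:787  26:2615  27:1331  28:1514  29:2268  30:850  31:116
  32:1631  33:298  34:644  35:2055  36:1286  37:628  38:909  39:1337
  40:1276  41:1915  42:607  43:1742  44:1237  45:791  46:1566  47:1986
  48:1352  49:681  50:2368  51:1335
Giant step factor: 1741^(-52) ≡ 1459 (mod 2671).
Scan 2467·1459^i mod 2671 for i = 0, 1, …:
  i=0: 2467   i=1: 1516   i=2: 256   i=3: 2235
  i=4: 2245   i=5: 809   i=6: 2420   i=7: 2389
  i=8: 2567   i=9: 511     …   i=44: 670
  i=45: 2615
Match at i=45, j=26: x = 45·52 + 26 = 2366.

2366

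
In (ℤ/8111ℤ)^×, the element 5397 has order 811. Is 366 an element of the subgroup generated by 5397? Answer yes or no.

no

366 ∈ ⟨5397⟩ iff 366^811 ≡ 1 (mod 8111), since |⟨5397⟩| = 811.
366^811 mod 8111 = 2568.
Since 2568 ≠ 1, 366 does not lie in the subgroup.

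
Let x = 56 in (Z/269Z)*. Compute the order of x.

The order of 56 must divide p − 1 = 268 = 2^2 · 67.
Divisors: 1, 2, 4, 67, 134, 268.
Check each in increasing order: 56^1 ≡ 56;  56^2 ≡ 177;  56^4 ≡ 125;  56^67 ≡ 268;  56^134 ≡ 1.
Smallest exponent giving 1 is 134.

134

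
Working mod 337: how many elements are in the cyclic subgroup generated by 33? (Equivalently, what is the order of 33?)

The order of 33 must divide p − 1 = 336 = 2^4 · 3 · 7.
Divisors: 1, 2, 3, 4, 6, 7, 8, 12, 14, 16, 21, 24, 28, 42, 48, 56, 84, 112, 168, 336.
Check each in increasing order: 33^1 ≡ 33;  33^2 ≡ 78;  33^3 ≡ 215;  33^4 ≡ 18;  33^6 ≡ 56;  33^7 ≡ 163;  33^8 ≡ 324;  33^12 ≡ 103;  33^14 ≡ 283;  33^16 ≡ 169;  33^21 ≡ 297;  33^24 ≡ 162;  33^28 ≡ 220;  33^42 ≡ 252;  33^48 ≡ 295;  33^56 ≡ 209;  33^84 ≡ 148;  33^112 ≡ 208;  33^168 ≡ 336;  33^336 ≡ 1.
Smallest exponent giving 1 is 336.

336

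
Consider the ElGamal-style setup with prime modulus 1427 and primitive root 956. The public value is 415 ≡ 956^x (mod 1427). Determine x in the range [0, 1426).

1062

Baby-step giant-step with m = ceil(sqrt(1426)) = 38.
Baby table (956^j mod 1427 for j=0..37):
  0:1  1:956  2:656  3:683  4:809  5:1397  6:1287  7:298
  8:915  9:1416  10:900  11:1346  12:1049  13:1090  14:330  15:113
  16:1003  17:1351  18:121  19:89  20:891  21:1304  22:853  23:651
  24:184  25:383  26:836  27:96  28:448  29:188  30:1353  31:606
  32:1401  33:830  34:68  35:793  36:371  37:780
Giant step factor: 956^(-38) ≡ 187 (mod 1427).
Scan 415·187^i mod 1427 for i = 0, 1, …:
  i=0: 415   i=1: 547   i=2: 972   i=3: 535
  i=4: 155   i=5: 445   i=6: 449   i=7: 1197
  i=8: 1227   i=9: 1129     …   i=26: 498
  i=27: 371
Match at i=27, j=36: x = 27·38 + 36 = 1062.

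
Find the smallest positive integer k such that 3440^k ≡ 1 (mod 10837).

3612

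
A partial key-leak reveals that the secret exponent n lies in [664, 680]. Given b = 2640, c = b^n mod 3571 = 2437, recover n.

Compute 2640^664 mod 3571 = 685, then multiply by 2640 repeatedly:
  2640^664=685  2640^665=1474  2640^666=2541  2640^667=1902  2640^668=454
  2640^669=2275  2640^670=3149  2640^671=72  2640^672=817  2640^673=3567
  2640^674=153  2640^675=397  2640^676=1777  2640^677=2557  2640^678=1290
  2640^679=2437
Found 2437 at exponent 679.

679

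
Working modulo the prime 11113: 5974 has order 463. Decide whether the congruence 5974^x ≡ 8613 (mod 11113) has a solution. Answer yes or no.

yes

8613 ∈ ⟨5974⟩ iff 8613^463 ≡ 1 (mod 11113), since |⟨5974⟩| = 463.
8613^463 mod 11113 = 1.
Since 1 = 1, 8613 lies in the subgroup.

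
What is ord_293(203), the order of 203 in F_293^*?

146

The order of 203 must divide p − 1 = 292 = 2^2 · 73.
Divisors: 1, 2, 4, 73, 146, 292.
Check each in increasing order: 203^1 ≡ 203;  203^2 ≡ 189;  203^4 ≡ 268;  203^73 ≡ 292;  203^146 ≡ 1.
Smallest exponent giving 1 is 146.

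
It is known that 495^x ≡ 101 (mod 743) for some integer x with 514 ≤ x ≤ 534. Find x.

Compute 495^514 mod 743 = 72, then multiply by 495 repeatedly:
  495^514=72  495^515=719  495^516=8  495^517=245  495^518=166
  495^519=440  495^520=101
Found 101 at exponent 520.

520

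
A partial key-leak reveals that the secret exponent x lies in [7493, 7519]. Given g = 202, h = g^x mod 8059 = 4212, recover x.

7516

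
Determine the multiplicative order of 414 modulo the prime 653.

652

The order of 414 must divide p − 1 = 652 = 2^2 · 163.
Divisors: 1, 2, 4, 163, 326, 652.
Check each in increasing order: 414^1 ≡ 414;  414^2 ≡ 310;  414^4 ≡ 109;  414^163 ≡ 149;  414^326 ≡ 652;  414^652 ≡ 1.
Smallest exponent giving 1 is 652.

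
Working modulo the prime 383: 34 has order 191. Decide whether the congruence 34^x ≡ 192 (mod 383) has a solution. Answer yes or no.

yes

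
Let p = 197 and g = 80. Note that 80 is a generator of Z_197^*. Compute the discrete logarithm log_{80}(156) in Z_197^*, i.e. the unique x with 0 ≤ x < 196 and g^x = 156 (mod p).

Baby-step giant-step with m = ceil(sqrt(196)) = 14.
Baby table (80^j mod 197 for j=0..13):
  0:1  1:80  2:96  3:194  4:154  5:106  6:9  7:129
  8:76  9:170  10:7  11:166  12:81  13:176
Giant step factor: 80^(-14) ≡ 161 (mod 197).
Scan 156·161^i mod 197 for i = 0, 1, …:
  i=0: 156   i=1: 97   i=2: 54   i=3: 26
  i=4: 49   i=5: 9
Match at i=5, j=6: x = 5·14 + 6 = 76.

76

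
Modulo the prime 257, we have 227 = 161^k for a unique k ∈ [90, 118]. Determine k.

104

Compute 161^90 mod 257 = 122, then multiply by 161 repeatedly:
  161^90=122  161^91=110  161^92=234  161^93=152  161^94=57
  161^95=182  161^96=4  161^97=130  161^98=113  161^99=203
  161^100=44  161^101=145  161^102=215  161^103=177  161^104=227
Found 227 at exponent 104.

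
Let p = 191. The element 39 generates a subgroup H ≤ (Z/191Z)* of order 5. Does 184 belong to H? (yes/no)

184 ∈ ⟨39⟩ iff 184^5 ≡ 1 (mod 191), since |⟨39⟩| = 5.
184^5 mod 191 = 1.
Since 1 = 1, 184 lies in the subgroup.

yes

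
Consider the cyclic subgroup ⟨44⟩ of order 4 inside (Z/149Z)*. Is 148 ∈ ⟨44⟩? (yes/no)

148 ∈ ⟨44⟩ iff 148^4 ≡ 1 (mod 149), since |⟨44⟩| = 4.
148^4 mod 149 = 1.
Since 1 = 1, 148 lies in the subgroup.

yes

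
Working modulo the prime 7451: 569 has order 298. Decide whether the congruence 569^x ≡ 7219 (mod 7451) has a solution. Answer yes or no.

no

7219 ∈ ⟨569⟩ iff 7219^298 ≡ 1 (mod 7451), since |⟨569⟩| = 298.
7219^298 mod 7451 = 5995.
Since 5995 ≠ 1, 7219 does not lie in the subgroup.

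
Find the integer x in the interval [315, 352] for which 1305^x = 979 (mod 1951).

334

Compute 1305^315 mod 1951 = 541, then multiply by 1305 repeatedly:
  1305^315=541  1305^316=1694  1305^317=187  1305^318=160  1305^319=43
  1305^320=1487  1305^321=1241  1305^322=175  1305^323=108  1305^324=468
  1305^325=77  1305^326=984  1305^327=362  1305^328=268  1305^329=511
  1305^330=1564  1305^331=274  1305^332=537  1305^333=376  1305^334=979
Found 979 at exponent 334.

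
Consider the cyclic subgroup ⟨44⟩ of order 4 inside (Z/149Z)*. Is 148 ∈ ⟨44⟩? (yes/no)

yes

148 ∈ ⟨44⟩ iff 148^4 ≡ 1 (mod 149), since |⟨44⟩| = 4.
148^4 mod 149 = 1.
Since 1 = 1, 148 lies in the subgroup.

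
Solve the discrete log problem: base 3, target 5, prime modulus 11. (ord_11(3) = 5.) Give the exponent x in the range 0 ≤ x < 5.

3

Successive powers of 3 modulo 11:
  3^0=1  3^1=3  3^2=9  3^3=5
So 3^3 ≡ 5 (mod 11), giving x = 3.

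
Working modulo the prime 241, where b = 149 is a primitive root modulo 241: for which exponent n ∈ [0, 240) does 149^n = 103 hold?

Baby-step giant-step with m = ceil(sqrt(240)) = 16.
Baby table (149^j mod 241 for j=0..15):
  0:1  1:149  2:29  3:224  4:118  5:230  6:48  7:163
  8:187  9:148  10:121  11:195  12:135  13:112  14:59  15:115
Giant step factor: 149^(-16) ≡ 231 (mod 241).
Scan 103·231^i mod 241 for i = 0, 1, …:
  i=0: 103   i=1: 175   i=2: 178   i=3: 148
Match at i=3, j=9: n = 3·16 + 9 = 57.

57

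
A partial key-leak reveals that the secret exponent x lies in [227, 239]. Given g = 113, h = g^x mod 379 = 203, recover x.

Compute 113^227 mod 379 = 375, then multiply by 113 repeatedly:
  113^227=375  113^228=306  113^229=89  113^230=203
Found 203 at exponent 230.

230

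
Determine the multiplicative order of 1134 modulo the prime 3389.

3388

The order of 1134 must divide p − 1 = 3388 = 2^2 · 7 · 11^2.
Divisors: 1, 2, 4, 7, 11, 14, 22, 28, 44, 77, 121, 154, 242, 308, 484, 847, 1694, 3388.
Check each in increasing order: 1134^1 ≡ 1134;  1134^2 ≡ 1525;  1134^4 ≡ 771;  1134^7 ≡ 1358;  1134^11 ≡ 3206;  1134^14 ≡ 548;  1134^22 ≡ 2988;  1134^28 ≡ 2072;  1134^44 ≡ 1518;  1134^77 ≡ 2353;  1134^121 ≡ 3237;  1134^154 ≡ 2372;  1134^242 ≡ 2770;  1134^308 ≡ 644;  1134^484 ≡ 204;  1134^847 ≡ 2045;  1134^1694 ≡ 3388;  1134^3388 ≡ 1.
Smallest exponent giving 1 is 3388.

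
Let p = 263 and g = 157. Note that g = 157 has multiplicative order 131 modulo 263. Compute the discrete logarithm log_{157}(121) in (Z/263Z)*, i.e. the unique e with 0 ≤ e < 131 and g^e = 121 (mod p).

Baby-step giant-step with m = ceil(sqrt(131)) = 12.
Baby table (157^j mod 263 for j=0..11):
  0:1  1:157  2:190  3:111  4:69  5:50  6:223  7:32
  8:27  9:31  10:133  11:104
Giant step factor: 157^(-12) ≡ 12 (mod 263).
Scan 121·12^i mod 263 for i = 0, 1, …:
  i=0: 121   i=1: 137   i=2: 66   i=3: 3
  i=4: 36   i=5: 169   i=6: 187   i=7: 140
  i=8: 102   i=9: 172   i=10: 223
Match at i=10, j=6: e = 10·12 + 6 = 126.

126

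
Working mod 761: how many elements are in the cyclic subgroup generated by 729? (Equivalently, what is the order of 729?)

The order of 729 must divide p − 1 = 760 = 2^3 · 5 · 19.
Divisors: 1, 2, 4, 5, 8, 10, 19, 20, 38, 40, 76, 95, 152, 190, 380, 760.
Check each in increasing order: 729^1 ≡ 729;  729^2 ≡ 263;  729^4 ≡ 679;  729^5 ≡ 341;  729^8 ≡ 636;  729^10 ≡ 609;  729^19 ≡ 39;  729^20 ≡ 274;  729^38 ≡ 760;  729^40 ≡ 498;  729^76 ≡ 1.
Smallest exponent giving 1 is 76.

76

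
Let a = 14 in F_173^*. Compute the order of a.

43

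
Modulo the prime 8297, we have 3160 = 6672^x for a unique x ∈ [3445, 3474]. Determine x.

3471

Compute 6672^3445 mod 8297 = 414, then multiply by 6672 repeatedly:
  6672^3445=414  6672^3446=7604  6672^3447=6030  6672^3448=7  6672^3449=5219
  6672^3450=6956  6672^3451=5311  6672^3452=6802  6672^3453=6651  6672^3454=3116
  6672^3455=5967  6672^3456=2818  6672^3457=694  6672^3458=642  6672^3459=2172
  6672^3460=5022  6672^3461=3498  6672^3462=7492  6672^3463=5496  6672^3464=4869
  6672^3465=3213  6672^3466=5985  6672^3467=6756  6672^3468=6728  6672^3469=2446
  6672^3470=7810  6672^3471=3160
Found 3160 at exponent 3471.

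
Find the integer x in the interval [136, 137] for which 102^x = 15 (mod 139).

137

Compute 102^136 mod 139 = 86, then multiply by 102 repeatedly:
  102^136=86  102^137=15
Found 15 at exponent 137.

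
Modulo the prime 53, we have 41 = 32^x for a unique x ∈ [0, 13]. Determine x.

Compute 32^0 mod 53 = 1, then multiply by 32 repeatedly:
  32^0=1  32^1=32  32^2=17  32^3=14  32^4=24
  32^5=26  32^6=37  32^7=18  32^8=46  32^9=41
Found 41 at exponent 9.

9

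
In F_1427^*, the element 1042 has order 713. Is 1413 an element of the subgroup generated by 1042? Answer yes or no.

yes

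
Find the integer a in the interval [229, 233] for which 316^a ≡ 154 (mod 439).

Compute 316^229 mod 439 = 270, then multiply by 316 repeatedly:
  316^229=270  316^230=154
Found 154 at exponent 230.

230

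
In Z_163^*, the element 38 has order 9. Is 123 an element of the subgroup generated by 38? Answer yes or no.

no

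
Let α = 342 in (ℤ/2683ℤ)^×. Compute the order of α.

447

The order of 342 must divide p − 1 = 2682 = 2 · 3^2 · 149.
Divisors: 1, 2, 3, 6, 9, 18, 149, 298, 447, 894, 1341, 2682.
Check each in increasing order: 342^1 ≡ 342;  342^2 ≡ 1595;  342^3 ≡ 841;  342^6 ≡ 1652;  342^9 ≡ 2221;  342^18 ≡ 1487;  342^149 ≡ 636;  342^298 ≡ 2046;  342^447 ≡ 1.
Smallest exponent giving 1 is 447.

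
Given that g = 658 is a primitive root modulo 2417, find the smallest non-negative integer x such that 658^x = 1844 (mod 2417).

1239

Baby-step giant-step with m = ceil(sqrt(2416)) = 50.
Baby table (658^j mod 2417 for j=0..49):
  0:1  1:658  2:321  3:939  4:1527  5:1711  6:1933  7:572
  8:1741  9:2337  10:534  11:907  12:2224  13:1107  14:889  15:48
  16:163  17:906  18:1566  19:786  20:2367  21:938  22:869  23:1390
  24:994  25:1462  26:30  27:404  28:2379  29:1583  30:2304  31:573
  32:2399  33:241  34:1473  35:17  36:1518  37:623  38:1461  39:1789
  40:83  41:1440  42:56  43:593  44:1057  45:1827  46:917  47:1553
  48:1900  49:611
Giant step factor: 658^(-50) ≡ 234 (mod 2417).
Scan 1844·234^i mod 2417 for i = 0, 1, …:
  i=0: 1844   i=1: 1270   i=2: 2306   i=3: 613
  i=4: 839   i=5: 549   i=6: 365   i=7: 815
  i=8: 2184   i=9: 1069     …   i=23: 2373
  i=24: 1789
Match at i=24, j=39: x = 24·50 + 39 = 1239.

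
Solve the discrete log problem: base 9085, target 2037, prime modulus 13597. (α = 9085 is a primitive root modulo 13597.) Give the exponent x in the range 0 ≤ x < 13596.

2650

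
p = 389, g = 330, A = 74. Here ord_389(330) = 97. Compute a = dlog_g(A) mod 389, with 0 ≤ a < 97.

47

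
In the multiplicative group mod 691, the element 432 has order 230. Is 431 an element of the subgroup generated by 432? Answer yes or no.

no

431 ∈ ⟨432⟩ iff 431^230 ≡ 1 (mod 691), since |⟨432⟩| = 230.
431^230 mod 691 = 253.
Since 253 ≠ 1, 431 does not lie in the subgroup.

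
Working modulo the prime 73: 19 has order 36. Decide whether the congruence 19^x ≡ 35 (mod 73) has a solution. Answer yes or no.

yes

35 ∈ ⟨19⟩ iff 35^36 ≡ 1 (mod 73), since |⟨19⟩| = 36.
35^36 mod 73 = 1.
Since 1 = 1, 35 lies in the subgroup.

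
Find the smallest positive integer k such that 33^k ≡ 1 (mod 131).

65

The order of 33 must divide p − 1 = 130 = 2 · 5 · 13.
Divisors: 1, 2, 5, 10, 13, 26, 65, 130.
Check each in increasing order: 33^1 ≡ 33;  33^2 ≡ 41;  33^5 ≡ 60;  33^10 ≡ 63;  33^13 ≡ 89;  33^26 ≡ 61;  33^65 ≡ 1.
Smallest exponent giving 1 is 65.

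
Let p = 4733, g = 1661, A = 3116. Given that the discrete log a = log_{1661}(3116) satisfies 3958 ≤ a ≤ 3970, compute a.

3959

Compute 1661^3958 mod 4733 = 1817, then multiply by 1661 repeatedly:
  1661^3958=1817  1661^3959=3116
Found 3116 at exponent 3959.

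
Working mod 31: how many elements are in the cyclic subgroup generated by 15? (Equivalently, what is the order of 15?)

10

The order of 15 must divide p − 1 = 30 = 2 · 3 · 5.
Divisors: 1, 2, 3, 5, 6, 10, 15, 30.
Check each in increasing order: 15^1 ≡ 15;  15^2 ≡ 8;  15^3 ≡ 27;  15^5 ≡ 30;  15^6 ≡ 16;  15^10 ≡ 1.
Smallest exponent giving 1 is 10.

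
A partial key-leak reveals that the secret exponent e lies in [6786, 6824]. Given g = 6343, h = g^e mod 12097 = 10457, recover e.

Compute 6343^6786 mod 12097 = 9088, then multiply by 6343 repeatedly:
  6343^6786=9088  6343^6787=2979  6343^6788=283  6343^6789=4713  6343^6790=2872
  6343^6791=11111  6343^6792=12048  6343^6793=3715  6343^6794=11386  6343^6795=2308
  6343^6796=2274  6343^6797=4358  6343^6798=1149  6343^6799=5713  6343^6800=7044
  6343^6801=5871  6343^6802=5187  6343^6803=9398  6343^6804=9595  6343^6805=1078
  6343^6806=2949  6343^6807=3545  6343^6808=9709  6343^6809=10457
Found 10457 at exponent 6809.

6809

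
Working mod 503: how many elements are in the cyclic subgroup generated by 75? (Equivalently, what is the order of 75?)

251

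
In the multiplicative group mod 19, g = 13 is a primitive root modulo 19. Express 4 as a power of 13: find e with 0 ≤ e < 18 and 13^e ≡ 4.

4

Successive powers of 13 modulo 19:
  13^0=1  13^1=13  13^2=17  13^3=12  13^4=4
So 13^4 ≡ 4 (mod 19), giving e = 4.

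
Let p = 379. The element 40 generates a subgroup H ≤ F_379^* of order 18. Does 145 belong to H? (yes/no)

yes

⟨40⟩ has order 18; its elements mod 379 are {1, 40, 51, 52, 84, 115, 145, 180, 185, 194, 199, 234, 264, 295, 327, 328, 339, 378}.
145 is in this set.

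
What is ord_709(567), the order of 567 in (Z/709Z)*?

177

The order of 567 must divide p − 1 = 708 = 2^2 · 3 · 59.
Divisors: 1, 2, 3, 4, 6, 12, 59, 118, 177, 236, 354, 708.
Check each in increasing order: 567^1 ≡ 567;  567^2 ≡ 312;  567^3 ≡ 363;  567^4 ≡ 211;  567^6 ≡ 604;  567^12 ≡ 390;  567^59 ≡ 481;  567^118 ≡ 227;  567^177 ≡ 1.
Smallest exponent giving 1 is 177.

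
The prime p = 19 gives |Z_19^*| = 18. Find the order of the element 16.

The order of 16 must divide p − 1 = 18 = 2 · 3^2.
Divisors: 1, 2, 3, 6, 9, 18.
Check each in increasing order: 16^1 ≡ 16;  16^2 ≡ 9;  16^3 ≡ 11;  16^6 ≡ 7;  16^9 ≡ 1.
Smallest exponent giving 1 is 9.

9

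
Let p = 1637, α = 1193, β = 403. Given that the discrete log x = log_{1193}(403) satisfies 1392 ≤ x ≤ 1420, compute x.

1414

Compute 1193^1392 mod 1637 = 1000, then multiply by 1193 repeatedly:
  1193^1392=1000  1193^1393=1264  1193^1394=275  1193^1395=675  1193^1396=1508
  1193^1397=1618  1193^1398=251  1193^1399=1509  1193^1400=1174  1193^1401=947
  1193^1402=241  1193^1403=1038  1193^1404=762  1193^1405=531  1193^1406=1601
  1193^1407=1251  1193^1408=1136  1193^1409=1449  1193^1410=1622  1193^1411=112
  1193^1412=1019  1193^1413=1013  1193^1414=403
Found 403 at exponent 1414.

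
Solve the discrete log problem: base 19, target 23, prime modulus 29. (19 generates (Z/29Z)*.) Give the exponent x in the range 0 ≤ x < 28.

Successive powers of 19 modulo 29:
  19^0=1  19^1=19  19^2=13  19^3=15  19^4=24  19^5=21
  19^6=22  19^7=12  19^8=25  19^9=11  19^10=6  19^11=27
  19^12=20  19^13=3  19^14=28  19^15=10  19^16=16  19^17=14
  19^18=5  19^19=8  19^20=7  19^21=17  19^22=4  19^23=18
  19^24=23
So 19^24 ≡ 23 (mod 29), giving x = 24.

24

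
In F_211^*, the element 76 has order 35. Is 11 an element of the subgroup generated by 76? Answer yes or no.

yes

11 ∈ ⟨76⟩ iff 11^35 ≡ 1 (mod 211), since |⟨76⟩| = 35.
11^35 mod 211 = 1.
Since 1 = 1, 11 lies in the subgroup.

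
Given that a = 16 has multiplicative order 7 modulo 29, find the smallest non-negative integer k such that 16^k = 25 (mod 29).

4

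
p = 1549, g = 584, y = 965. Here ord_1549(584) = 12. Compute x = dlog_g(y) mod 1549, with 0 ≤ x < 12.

7

Successive powers of 584 modulo 1549:
  584^0=1  584^1=584  584^2=276  584^3=88  584^4=275  584^5=1053
  584^6=1548  584^7=965
So 584^7 ≡ 965 (mod 1549), giving x = 7.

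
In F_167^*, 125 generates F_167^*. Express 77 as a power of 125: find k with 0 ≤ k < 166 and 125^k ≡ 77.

Baby-step giant-step with m = ceil(sqrt(166)) = 13.
Baby table (125^j mod 167 for j=0..12):
  0:1  1:125  2:94  3:60  4:152  5:129  6:93  7:102
  8:58  9:69  10:108  11:140  12:132
Giant step factor: 125^(-13) ≡ 86 (mod 167).
Scan 77·86^i mod 167 for i = 0, 1, …:
  i=0: 77   i=1: 109   i=2: 22   i=3: 55
  i=4: 54   i=5: 135   i=6: 87   i=7: 134
  i=8: 1
Match at i=8, j=0: k = 8·13 + 0 = 104.

104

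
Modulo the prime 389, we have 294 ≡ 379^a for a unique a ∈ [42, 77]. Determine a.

52

Compute 379^42 mod 389 = 383, then multiply by 379 repeatedly:
  379^42=383  379^43=60  379^44=178  379^45=165  379^46=295
  379^47=162  379^48=325  379^49=251  379^50=213  379^51=204
  379^52=294
Found 294 at exponent 52.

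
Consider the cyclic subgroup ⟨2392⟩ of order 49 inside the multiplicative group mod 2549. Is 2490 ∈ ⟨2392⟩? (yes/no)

2490 ∈ ⟨2392⟩ iff 2490^49 ≡ 1 (mod 2549), since |⟨2392⟩| = 49.
2490^49 mod 2549 = 20.
Since 20 ≠ 1, 2490 does not lie in the subgroup.

no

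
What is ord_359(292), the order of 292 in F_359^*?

The order of 292 must divide p − 1 = 358 = 2 · 179.
Divisors: 1, 2, 179, 358.
Check each in increasing order: 292^1 ≡ 292;  292^2 ≡ 181;  292^179 ≡ 1.
Smallest exponent giving 1 is 179.

179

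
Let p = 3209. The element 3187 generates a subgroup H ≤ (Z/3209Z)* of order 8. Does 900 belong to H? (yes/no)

no

⟨3187⟩ has order 8; its elements mod 3209 are {1, 22, 484, 1021, 2188, 2725, 3187, 3208}.
900 is not in this set.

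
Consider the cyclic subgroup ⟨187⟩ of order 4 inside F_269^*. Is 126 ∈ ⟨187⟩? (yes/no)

no

⟨187⟩ has order 4; its elements mod 269 are {1, 82, 187, 268}.
126 is not in this set.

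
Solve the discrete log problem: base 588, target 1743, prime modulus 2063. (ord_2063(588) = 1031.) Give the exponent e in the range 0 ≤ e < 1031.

Baby-step giant-step with m = ceil(sqrt(1031)) = 33.
Baby table (588^j mod 2063 for j=0..32):
  0:1  1:588  2:1223  3:1200  4:54  5:807  6:26  7:847
  8:853  9:255  10:1404  11:352  12:676  13:1392  14:1548  15:441
  16:1433  17:900  18:1072  19:1121  20:1051  21:1151  22:124  23:707
  24:1053  25:264  26:507  27:1044  28:1161  29:1878  30:559  31:675
  32:804
Giant step factor: 588^(-33) ≡ 146 (mod 2063).
Scan 1743·146^i mod 2063 for i = 0, 1, …:
  i=0: 1743   i=1: 729   i=2: 1221   i=3: 848
  i=4: 28   i=5: 2025   i=6: 641   i=7: 751
  i=8: 307   i=9: 1499     …   i=18: 1791
  i=19: 1548
Match at i=19, j=14: e = 19·33 + 14 = 641.

641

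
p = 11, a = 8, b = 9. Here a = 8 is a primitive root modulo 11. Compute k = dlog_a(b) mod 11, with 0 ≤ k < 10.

Successive powers of 8 modulo 11:
  8^0=1  8^1=8  8^2=9
So 8^2 ≡ 9 (mod 11), giving k = 2.

2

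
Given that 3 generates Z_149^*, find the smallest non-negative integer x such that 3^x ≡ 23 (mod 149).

13

Successive powers of 3 modulo 149:
  3^0=1  3^1=3  3^2=9  3^3=27  3^4=81  3^5=94
  3^6=133  3^7=101  3^8=5  3^9=15  3^10=45  3^11=135
  3^12=107  3^13=23
So 3^13 ≡ 23 (mod 149), giving x = 13.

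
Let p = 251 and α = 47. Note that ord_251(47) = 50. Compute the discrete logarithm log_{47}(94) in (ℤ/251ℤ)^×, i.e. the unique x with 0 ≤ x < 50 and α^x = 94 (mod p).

Baby-step giant-step with m = ceil(sqrt(50)) = 8.
Baby table (47^j mod 251 for j=0..7):
  0:1  1:47  2:201  3:160  4:241  5:32  6:249  7:157
Giant step factor: 47^(-8) ≡ 123 (mod 251).
Scan 94·123^i mod 251 for i = 0, 1, …:
  i=0: 94   i=1: 16   i=2: 211   i=3: 100
  i=4: 1
Match at i=4, j=0: x = 4·8 + 0 = 32.

32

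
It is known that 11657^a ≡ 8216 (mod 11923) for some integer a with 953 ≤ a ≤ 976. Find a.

Compute 11657^953 mod 11923 = 10696, then multiply by 11657 repeatedly:
  11657^953=10696  11657^954=4461  11657^955=5674  11657^956=4937  11657^957=10211
  11657^958=2318  11657^959=3408  11657^960=11543  11657^961=5696  11657^962=11008
  11657^963=4930  11657^964=150  11657^965=7792  11657^966=1930  11657^967=11232
  11657^968=4961  11657^969=3827  11657^970=7396  11657^971=11882  11657^972=10906
  11657^973=8216
Found 8216 at exponent 973.

973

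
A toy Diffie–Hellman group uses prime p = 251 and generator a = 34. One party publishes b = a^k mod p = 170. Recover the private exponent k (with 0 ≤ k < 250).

Baby-step giant-step with m = ceil(sqrt(250)) = 16.
Baby table (34^j mod 251 for j=0..15):
  0:1  1:34  2:152  3:148  4:12  5:157  6:67  7:19
  8:144  9:127  10:51  11:228  12:222  13:18  14:110  15:226
Giant step factor: 34^(-16) ≡ 207 (mod 251).
Scan 170·207^i mod 251 for i = 0, 1, …:
  i=0: 170   i=1: 50   i=2: 59   i=3: 165
  i=4: 19
Match at i=4, j=7: k = 4·16 + 7 = 71.

71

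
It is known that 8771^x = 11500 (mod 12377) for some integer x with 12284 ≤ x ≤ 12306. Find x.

Compute 8771^12284 mod 12377 = 1617, then multiply by 8771 repeatedly:
  8771^12284=1617  8771^12285=11042  8771^12286=11734  8771^12287=4159  8771^12288=3570
  8771^12289=11037  8771^12290=5010  8771^12291=4360  8771^12292=9007  8771^12293=10383
  8771^12294=11704  8771^12295=946  8771^12296=4776  8771^12297=6528  8771^12298=1086
  8771^12299=7393  8771^12300=900  8771^12301=9751  8771^12302=951  8771^12303=11500
Found 11500 at exponent 12303.

12303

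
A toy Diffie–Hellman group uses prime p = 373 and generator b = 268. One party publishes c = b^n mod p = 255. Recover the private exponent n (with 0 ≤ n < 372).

43

Baby-step giant-step with m = ceil(sqrt(372)) = 20.
Baby table (268^j mod 373 for j=0..19):
  0:1  1:268  2:208  3:167  4:369  5:47  6:287  7:78
  8:16  9:185  10:344  11:61  12:309  13:6  14:116  15:129
  16:256  17:349  18:282  19:230
Giant step factor: 268^(-20) ≡ 267 (mod 373).
Scan 255·267^i mod 373 for i = 0, 1, …:
  i=0: 255   i=1: 199   i=2: 167
Match at i=2, j=3: n = 2·20 + 3 = 43.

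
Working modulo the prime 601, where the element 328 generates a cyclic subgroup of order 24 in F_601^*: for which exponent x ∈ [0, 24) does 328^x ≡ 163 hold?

15

Successive powers of 328 modulo 601:
  328^0=1  328^1=328  328^2=5  328^3=438  328^4=25  328^5=387
  328^6=125  328^7=132  328^8=24  328^9=59  328^10=120  328^11=295
  328^12=600  328^13=273  328^14=596  328^15=163
So 328^15 ≡ 163 (mod 601), giving x = 15.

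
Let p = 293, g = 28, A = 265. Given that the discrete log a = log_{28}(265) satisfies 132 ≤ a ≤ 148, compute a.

Compute 28^132 mod 293 = 100, then multiply by 28 repeatedly:
  28^132=100  28^133=163  28^134=169  28^135=44  28^136=60
  28^137=215  28^138=160  28^139=85  28^140=36  28^141=129
  28^142=96  28^143=51  28^144=256  28^145=136  28^146=292
  28^147=265
Found 265 at exponent 147.

147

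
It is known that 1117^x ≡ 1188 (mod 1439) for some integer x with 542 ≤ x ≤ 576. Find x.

559

Compute 1117^542 mod 1439 = 186, then multiply by 1117 repeatedly:
  1117^542=186  1117^543=546  1117^544=1185  1117^545=1204  1117^546=842
  1117^547=847  1117^548=676  1117^549=1056  1117^550=1011  1117^551=1111
  1117^552=569  1117^553=974  1117^554=74  1117^555=635  1117^556=1307
  1117^557=773  1117^558=41  1117^559=1188
Found 1188 at exponent 559.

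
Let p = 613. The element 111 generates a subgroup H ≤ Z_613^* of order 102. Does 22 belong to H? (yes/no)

yes

22 ∈ ⟨111⟩ iff 22^102 ≡ 1 (mod 613), since |⟨111⟩| = 102.
22^102 mod 613 = 1.
Since 1 = 1, 22 lies in the subgroup.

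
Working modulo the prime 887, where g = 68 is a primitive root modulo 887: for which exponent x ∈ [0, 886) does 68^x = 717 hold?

Baby-step giant-step with m = ceil(sqrt(886)) = 30.
Baby table (68^j mod 887 for j=0..29):
  0:1  1:68  2:189  3:434  4:241  5:422  6:312  7:815
  8:426  9:584  10:684  11:388  12:661  13:598  14:749  15:373
  16:528  17:424  18:448  19:306  20:407  21:179  22:641  23:125
  24:517  25:563  26:143  27:854  28:417  29:859
Giant step factor: 68^(-30) ≡ 771 (mod 887).
Scan 717·771^i mod 887 for i = 0, 1, …:
  i=0: 717   i=1: 206   i=2: 53   i=3: 61
  i=4: 20   i=5: 341   i=6: 359   i=7: 45
  i=8: 102   i=9: 586     …   i=20: 362
  i=21: 584
Match at i=21, j=9: x = 21·30 + 9 = 639.

639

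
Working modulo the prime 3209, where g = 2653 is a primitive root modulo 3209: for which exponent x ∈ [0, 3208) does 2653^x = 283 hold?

Baby-step giant-step with m = ceil(sqrt(3208)) = 57.
Baby table (2653^j mod 3209 for j=0..56):
  0:1  1:2653  2:1072  3:842  4:362  5:895  6:2984  7:3158
  8:2684  9:3090  10:1984  11:792  12:2490  13:1848  14:2601  15:1103
  16:2860  17:1504  18:1325  19:1370  20:2022  21:2127  22:1509  23:1754
  24:312  25:3023  26:728  27:2775  28:629  29:57  30:398  31:133
  32:3068  33:1380  34:2880  35:11  36:302  37:2165  38:2844  39:773
  40:218  41:734  42:2648  43:643  44:1900  45:2570  46:2294  47:1718
  48:1074  49:2939  50:2506  51:2579  52:499  53:1739  54:2234  55:2988
  56:934
Giant step factor: 2653^(-57) ≡ 307 (mod 3209).
Scan 283·307^i mod 3209 for i = 0, 1, …:
  i=0: 283   i=1: 238   i=2: 2468   i=3: 352
  i=4: 2167   i=5: 1006   i=6: 778   i=7: 1380
Match at i=7, j=33: x = 7·57 + 33 = 432.

432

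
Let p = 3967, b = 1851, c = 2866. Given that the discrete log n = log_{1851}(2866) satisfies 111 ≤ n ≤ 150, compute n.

Compute 1851^111 mod 3967 = 1830, then multiply by 1851 repeatedly:
  1851^111=1830  1851^112=3479  1851^113=1188  1851^114=1270  1851^115=2306
  1851^116=3881  1851^117=3461  1851^118=3573  1851^119=634  1851^120=3269
  1851^121=1244  1851^122=1784  1851^123=1640  1851^124=885  1851^125=3731
  1851^126=3501  1851^127=2240  1851^128=725  1851^129=1129  1851^130=3137
  1851^131=2866
Found 2866 at exponent 131.

131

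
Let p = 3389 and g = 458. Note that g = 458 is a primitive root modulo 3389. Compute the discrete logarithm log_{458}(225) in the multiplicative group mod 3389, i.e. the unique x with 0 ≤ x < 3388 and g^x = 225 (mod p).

Baby-step giant-step with m = ceil(sqrt(3388)) = 59.
Baby table (458^j mod 3389 for j=0..58):
  0:1  1:458  2:3035  3:540  4:3312  5:2013  6:146  7:2477
  8:2540  9:893  10:2314  11:2444  12:982  13:2408  14:1439  15:1596
  16:2333  17:979  18:1034  19:2501  20:3365  21:2564  22:1718  23:596
  24:1848  25:2523  26:3274  27:1554  28:42  29:2291  30:2077  31:2346
  32:155  33:3210  34:2743  35:2364  36:1621  37:227  38:2296  39:978
  40:576  41:2855  42:2825  43:2641  44:3094  45:450  46:2760  47:3372
  48:2381  49:2629  50:987  51:1309  52:3058  53:907  54:1948  55:877
  56:1764  57:1330  58:2509
Giant step factor: 458^(-59) ≡ 3362 (mod 3389).
Scan 225·3362^i mod 3389 for i = 0, 1, …:
  i=0: 225   i=1: 703   i=2: 1353   i=3: 748
  i=4: 138   i=5: 3052   i=6: 2321   i=7: 1724
  i=8: 898   i=9: 2866     …   i=31: 1636
  i=32: 3274
Match at i=32, j=26: x = 32·59 + 26 = 1914.

1914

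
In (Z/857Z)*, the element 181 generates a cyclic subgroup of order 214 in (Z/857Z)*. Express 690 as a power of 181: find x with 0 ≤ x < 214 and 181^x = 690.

Baby-step giant-step with m = ceil(sqrt(214)) = 15.
Baby table (181^j mod 857 for j=0..14):
  0:1  1:181  2:195  3:158  4:317  5:815  6:111  7:380
  8:220  9:398  10:50  11:480  12:323  13:187  14:424
Giant step factor: 181^(-15) ≡ 242 (mod 857).
Scan 690·242^i mod 857 for i = 0, 1, …:
  i=0: 690   i=1: 722   i=2: 753   i=3: 542
  i=4: 43   i=5: 122   i=6: 386   i=7: 856
  i=8: 615   i=9: 569     …   i=13: 146
  i=14: 195
Match at i=14, j=2: x = 14·15 + 2 = 212.

212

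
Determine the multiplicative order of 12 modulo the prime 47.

The order of 12 must divide p − 1 = 46 = 2 · 23.
Divisors: 1, 2, 23, 46.
Check each in increasing order: 12^1 ≡ 12;  12^2 ≡ 3;  12^23 ≡ 1.
Smallest exponent giving 1 is 23.

23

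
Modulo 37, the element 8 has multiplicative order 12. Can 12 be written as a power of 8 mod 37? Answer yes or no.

⟨8⟩ has order 12; its elements mod 37 are {1, 6, 8, 10, 11, 14, 23, 26, 27, 29, 31, 36}.
12 is not in this set.

no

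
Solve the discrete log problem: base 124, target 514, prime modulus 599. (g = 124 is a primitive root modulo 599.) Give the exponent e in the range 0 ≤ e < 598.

Baby-step giant-step with m = ceil(sqrt(598)) = 25.
Baby table (124^j mod 599 for j=0..24):
  0:1  1:124  2:401  3:7  4:269  5:411  6:49  7:86
  8:481  9:343  10:3  11:372  12:5  13:21  14:208  15:35
  16:147  17:258  18:245  19:430  20:9  21:517  22:15  23:63
  24:25
Giant step factor: 124^(-25) ≡ 348 (mod 599).
Scan 514·348^i mod 599 for i = 0, 1, …:
  i=0: 514   i=1: 370   i=2: 574   i=3: 285
  i=4: 345   i=5: 260   i=6: 31   i=7: 6
  i=8: 291   i=9: 37     …   i=13: 26
  i=14: 63
Match at i=14, j=23: e = 14·25 + 23 = 373.

373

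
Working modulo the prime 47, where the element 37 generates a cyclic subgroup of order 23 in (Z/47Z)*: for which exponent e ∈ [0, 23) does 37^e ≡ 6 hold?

Successive powers of 37 modulo 47:
  37^0=1  37^1=37  37^2=6
So 37^2 ≡ 6 (mod 47), giving e = 2.

2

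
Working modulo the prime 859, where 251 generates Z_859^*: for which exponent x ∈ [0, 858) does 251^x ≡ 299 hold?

109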